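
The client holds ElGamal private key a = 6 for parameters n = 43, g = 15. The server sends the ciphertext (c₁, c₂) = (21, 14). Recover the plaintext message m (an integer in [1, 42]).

36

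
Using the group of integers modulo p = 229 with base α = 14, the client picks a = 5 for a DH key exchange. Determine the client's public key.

Public value = 14^5 (mod 229).
14^1 ≡ 14 (mod 229)
14^2 = (14^1)^2 ≡ 14^2 = 196 ≡ 196 (mod 229)
14^4 = (14^2)^2 ≡ 196^2 = 38416 ≡ 173 (mod 229)
14^5 = 14^4 · 14^1 ≡ 173 · 14 ≡ 132 (mod 229).

132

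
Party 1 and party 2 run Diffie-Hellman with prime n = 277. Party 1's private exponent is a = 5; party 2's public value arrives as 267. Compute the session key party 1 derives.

274

Shared key K = 267^5 mod 277.
267^1 ≡ 267 (mod 277)
267^2 = (267^1)^2 ≡ 267^2 = 71289 ≡ 100 (mod 277)
267^4 = (267^2)^2 ≡ 100^2 = 10000 ≡ 28 (mod 277)
267^5 = 267^4 · 267^1 ≡ 28 · 267 ≡ 274 (mod 277).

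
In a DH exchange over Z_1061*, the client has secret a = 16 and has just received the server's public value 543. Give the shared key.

Shared key K = 543^16 mod 1061.
543^1 ≡ 543 (mod 1061)
543^2 = (543^1)^2 ≡ 543^2 = 294849 ≡ 952 (mod 1061)
543^4 = (543^2)^2 ≡ 952^2 = 906304 ≡ 210 (mod 1061)
543^8 = (543^4)^2 ≡ 210^2 = 44100 ≡ 599 (mod 1061)
543^16 = (543^8)^2 ≡ 599^2 = 358801 ≡ 183 (mod 1061)

183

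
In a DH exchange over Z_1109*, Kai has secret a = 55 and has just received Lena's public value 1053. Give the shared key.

Shared key K = 1053^55 mod 1109.
1053^1 ≡ 1053 (mod 1109)
1053^2 = (1053^1)^2 ≡ 1053^2 = 1108809 ≡ 918 (mod 1109)
1053^4 = (1053^2)^2 ≡ 918^2 = 842724 ≡ 993 (mod 1109)
1053^8 = (1053^4)^2 ≡ 993^2 = 986049 ≡ 148 (mod 1109)
1053^16 = (1053^8)^2 ≡ 148^2 = 21904 ≡ 833 (mod 1109)
1053^32 = (1053^16)^2 ≡ 833^2 = 693889 ≡ 764 (mod 1109)
1053^55 = 1053^32 · 1053^16 · 1053^4 · 1053^2 · 1053^1 ≡ 764 · 833 · 993 · 918 · 1053 ≡ 407 (mod 1109).

407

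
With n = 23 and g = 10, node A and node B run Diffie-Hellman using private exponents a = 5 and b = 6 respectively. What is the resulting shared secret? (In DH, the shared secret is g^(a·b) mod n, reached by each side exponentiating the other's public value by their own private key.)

2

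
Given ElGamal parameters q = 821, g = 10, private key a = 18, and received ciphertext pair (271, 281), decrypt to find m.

Shared mask s = c₁^a mod q = 271^18 mod 821.
271^1 ≡ 271 (mod 821)
271^2 = (271^1)^2 ≡ 271^2 = 73441 ≡ 372 (mod 821)
271^4 = (271^2)^2 ≡ 372^2 = 138384 ≡ 456 (mod 821)
271^8 = (271^4)^2 ≡ 456^2 = 207936 ≡ 223 (mod 821)
271^16 = (271^8)^2 ≡ 223^2 = 49729 ≡ 469 (mod 821)
271^18 = 271^16 · 271^2 ≡ 469 · 372 ≡ 416 (mod 821).
So s = 416; s⁻¹ ≡ 448 (mod 821).
m = c₂ · s⁻¹ mod 821 = 281 · 448 mod 821 = 275.

275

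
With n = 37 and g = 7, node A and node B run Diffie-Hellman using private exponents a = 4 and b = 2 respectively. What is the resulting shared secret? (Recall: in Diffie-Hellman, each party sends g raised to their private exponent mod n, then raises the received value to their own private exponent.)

16

Node A sends A = g^a mod n = 7^4 mod 37.
7^1 ≡ 7 (mod 37)
7^2 = (7^1)^2 ≡ 7^2 = 49 ≡ 12 (mod 37)
7^4 = (7^2)^2 ≡ 12^2 = 144 ≡ 33 (mod 37)
So A = 33. Node B then computes K = A^b mod n = 33^2 mod 37.
33^1 ≡ 33 (mod 37)
33^2 = (33^1)^2 ≡ 33^2 = 1089 ≡ 16 (mod 37)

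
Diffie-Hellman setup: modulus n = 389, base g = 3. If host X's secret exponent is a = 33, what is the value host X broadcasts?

Public value = 3^33 mod 389.
3^1 ≡ 3 (mod 389)
3^2 = (3^1)^2 ≡ 3^2 = 9 ≡ 9 (mod 389)
3^4 = (3^2)^2 ≡ 9^2 = 81 ≡ 81 (mod 389)
3^8 = (3^4)^2 ≡ 81^2 = 6561 ≡ 337 (mod 389)
3^16 = (3^8)^2 ≡ 337^2 = 113569 ≡ 370 (mod 389)
3^32 = (3^16)^2 ≡ 370^2 = 136900 ≡ 361 (mod 389)
3^33 = 3^32 · 3^1 ≡ 361 · 3 ≡ 305 (mod 389).

305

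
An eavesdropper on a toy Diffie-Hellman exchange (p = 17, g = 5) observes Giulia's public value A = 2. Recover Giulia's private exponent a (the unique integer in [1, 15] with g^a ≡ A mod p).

6

Try successive powers of 5 modulo 17:
5^1 ≡ 5
5^2 ≡ 8
5^3 ≡ 6
5^4 ≡ 13
5^5 ≡ 14
5^6 ≡ 2
Found: a = 6.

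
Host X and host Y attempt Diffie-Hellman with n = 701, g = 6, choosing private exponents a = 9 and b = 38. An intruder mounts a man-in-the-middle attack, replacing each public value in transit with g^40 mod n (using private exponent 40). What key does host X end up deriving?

19

Host X receives an intruder's public value M = 6^40 mod 701 instead of the honest one.
6^1 ≡ 6 (mod 701)
6^2 = (6^1)^2 ≡ 6^2 = 36 ≡ 36 (mod 701)
6^4 = (6^2)^2 ≡ 36^2 = 1296 ≡ 595 (mod 701)
6^8 = (6^4)^2 ≡ 595^2 = 354025 ≡ 20 (mod 701)
6^16 = (6^8)^2 ≡ 20^2 = 400 ≡ 400 (mod 701)
6^32 = (6^16)^2 ≡ 400^2 = 160000 ≡ 172 (mod 701)
6^40 = 6^32 · 6^8 ≡ 172 · 20 ≡ 636 (mod 701).
So M = 636. Host X computes K = M^9 mod 701.
636^1 ≡ 636 (mod 701)
636^2 = (636^1)^2 ≡ 636^2 = 404496 ≡ 19 (mod 701)
636^4 = (636^2)^2 ≡ 19^2 = 361 ≡ 361 (mod 701)
636^8 = (636^4)^2 ≡ 361^2 = 130321 ≡ 636 (mod 701)
636^9 = 636^8 · 636^1 ≡ 636 · 636 ≡ 19 (mod 701).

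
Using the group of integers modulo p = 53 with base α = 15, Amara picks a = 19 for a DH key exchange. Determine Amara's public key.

Public value = 15^{19} \pmod{53}.
15^1 ≡ 15 (mod 53)
15^2 = (15^1)^2 ≡ 15^2 = 225 ≡ 13 (mod 53)
15^4 = (15^2)^2 ≡ 13^2 = 169 ≡ 10 (mod 53)
15^8 = (15^4)^2 ≡ 10^2 = 100 ≡ 47 (mod 53)
15^16 = (15^8)^2 ≡ 47^2 = 2209 ≡ 36 (mod 53)
15^19 = 15^16 · 15^2 · 15^1 ≡ 36 · 13 · 15 ≡ 24 (mod 53).

24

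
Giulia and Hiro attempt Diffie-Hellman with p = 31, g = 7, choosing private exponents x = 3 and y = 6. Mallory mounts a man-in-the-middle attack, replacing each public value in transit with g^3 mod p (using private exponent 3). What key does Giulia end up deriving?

8

Giulia receives Mallory's public value M = 7^3 mod 31 instead of the honest one.
7^1 ≡ 7 (mod 31)
7^2 = (7^1)^2 ≡ 7^2 = 49 ≡ 18 (mod 31)
7^3 = 7^2 · 7^1 ≡ 18 · 7 ≡ 2 (mod 31).
So M = 2. Giulia computes K = M^3 mod 31.
2^1 ≡ 2 (mod 31)
2^2 = (2^1)^2 ≡ 2^2 = 4 ≡ 4 (mod 31)
2^3 = 2^2 · 2^1 ≡ 4 · 2 ≡ 8 (mod 31).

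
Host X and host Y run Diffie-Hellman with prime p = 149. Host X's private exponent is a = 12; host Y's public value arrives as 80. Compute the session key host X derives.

Shared key K = 80^12 mod 149.
80^1 ≡ 80 (mod 149)
80^2 = (80^1)^2 ≡ 80^2 = 6400 ≡ 142 (mod 149)
80^4 = (80^2)^2 ≡ 142^2 = 20164 ≡ 49 (mod 149)
80^8 = (80^4)^2 ≡ 49^2 = 2401 ≡ 17 (mod 149)
80^12 = 80^8 · 80^4 ≡ 17 · 49 ≡ 88 (mod 149).

88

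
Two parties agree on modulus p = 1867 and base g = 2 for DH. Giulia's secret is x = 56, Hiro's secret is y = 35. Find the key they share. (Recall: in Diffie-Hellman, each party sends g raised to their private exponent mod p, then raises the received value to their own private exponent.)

280

Hiro sends B = g^y mod p = 2^35 mod 1867.
2^1 ≡ 2 (mod 1867)
2^2 = (2^1)^2 ≡ 2^2 = 4 ≡ 4 (mod 1867)
2^4 = (2^2)^2 ≡ 4^2 = 16 ≡ 16 (mod 1867)
2^8 = (2^4)^2 ≡ 16^2 = 256 ≡ 256 (mod 1867)
2^16 = (2^8)^2 ≡ 256^2 = 65536 ≡ 191 (mod 1867)
2^32 = (2^16)^2 ≡ 191^2 = 36481 ≡ 1008 (mod 1867)
2^35 = 2^32 · 2^2 · 2^1 ≡ 1008 · 4 · 2 ≡ 596 (mod 1867).
So B = 596. Giulia then computes K = B^x mod p = 596^56 mod 1867.
596^1 ≡ 596 (mod 1867)
596^2 = (596^1)^2 ≡ 596^2 = 355216 ≡ 486 (mod 1867)
596^4 = (596^2)^2 ≡ 486^2 = 236196 ≡ 954 (mod 1867)
596^8 = (596^4)^2 ≡ 954^2 = 910116 ≡ 887 (mod 1867)
596^16 = (596^8)^2 ≡ 887^2 = 786769 ≡ 762 (mod 1867)
596^32 = (596^16)^2 ≡ 762^2 = 580644 ≡ 7 (mod 1867)
596^56 = 596^32 · 596^16 · 596^8 ≡ 7 · 762 · 887 ≡ 280 (mod 1867).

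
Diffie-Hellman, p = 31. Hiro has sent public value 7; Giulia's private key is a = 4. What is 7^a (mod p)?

14

Shared key K = 7^4 mod 31.
7^1 ≡ 7 (mod 31)
7^2 = (7^1)^2 ≡ 7^2 = 49 ≡ 18 (mod 31)
7^4 = (7^2)^2 ≡ 18^2 = 324 ≡ 14 (mod 31)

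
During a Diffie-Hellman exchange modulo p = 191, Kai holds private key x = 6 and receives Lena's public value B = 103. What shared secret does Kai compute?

Shared key K = 103^6 mod 191.
103^1 ≡ 103 (mod 191)
103^2 = (103^1)^2 ≡ 103^2 = 10609 ≡ 104 (mod 191)
103^4 = (103^2)^2 ≡ 104^2 = 10816 ≡ 120 (mod 191)
103^6 = 103^4 · 103^2 ≡ 120 · 104 ≡ 65 (mod 191).

65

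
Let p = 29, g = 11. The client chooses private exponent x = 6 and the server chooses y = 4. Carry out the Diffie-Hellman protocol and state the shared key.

7

The server sends B = g^y mod p = 11^4 mod 29.
11^1 ≡ 11 (mod 29)
11^2 = (11^1)^2 ≡ 11^2 = 121 ≡ 5 (mod 29)
11^4 = (11^2)^2 ≡ 5^2 = 25 ≡ 25 (mod 29)
So B = 25. The client then computes K = B^x mod p = 25^6 mod 29.
25^1 ≡ 25 (mod 29)
25^2 = (25^1)^2 ≡ 25^2 = 625 ≡ 16 (mod 29)
25^4 = (25^2)^2 ≡ 16^2 = 256 ≡ 24 (mod 29)
25^6 = 25^4 · 25^2 ≡ 24 · 16 ≡ 7 (mod 29).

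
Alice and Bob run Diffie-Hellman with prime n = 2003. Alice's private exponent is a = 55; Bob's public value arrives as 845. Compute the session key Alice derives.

1734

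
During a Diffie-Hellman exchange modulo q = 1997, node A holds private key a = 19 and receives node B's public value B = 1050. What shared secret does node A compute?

1061

Shared key K = 1050^19 mod 1997.
1050^1 ≡ 1050 (mod 1997)
1050^2 = (1050^1)^2 ≡ 1050^2 = 1102500 ≡ 156 (mod 1997)
1050^4 = (1050^2)^2 ≡ 156^2 = 24336 ≡ 372 (mod 1997)
1050^8 = (1050^4)^2 ≡ 372^2 = 138384 ≡ 591 (mod 1997)
1050^16 = (1050^8)^2 ≡ 591^2 = 349281 ≡ 1803 (mod 1997)
1050^19 = 1050^16 · 1050^2 · 1050^1 ≡ 1803 · 156 · 1050 ≡ 1061 (mod 1997).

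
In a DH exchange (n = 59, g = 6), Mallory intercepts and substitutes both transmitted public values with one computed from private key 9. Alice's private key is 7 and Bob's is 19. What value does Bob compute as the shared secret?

56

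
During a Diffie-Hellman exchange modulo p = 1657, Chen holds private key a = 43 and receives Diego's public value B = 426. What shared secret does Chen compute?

96

Shared key K = 426^43 mod 1657.
426^1 ≡ 426 (mod 1657)
426^2 = (426^1)^2 ≡ 426^2 = 181476 ≡ 863 (mod 1657)
426^4 = (426^2)^2 ≡ 863^2 = 744769 ≡ 776 (mod 1657)
426^8 = (426^4)^2 ≡ 776^2 = 602176 ≡ 685 (mod 1657)
426^16 = (426^8)^2 ≡ 685^2 = 469225 ≡ 294 (mod 1657)
426^32 = (426^16)^2 ≡ 294^2 = 86436 ≡ 272 (mod 1657)
426^43 = 426^32 · 426^8 · 426^2 · 426^1 ≡ 272 · 685 · 863 · 426 ≡ 96 (mod 1657).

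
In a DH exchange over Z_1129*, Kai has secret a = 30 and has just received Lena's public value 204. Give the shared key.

501

Shared key K = 204^30 mod 1129.
204^1 ≡ 204 (mod 1129)
204^2 = (204^1)^2 ≡ 204^2 = 41616 ≡ 972 (mod 1129)
204^4 = (204^2)^2 ≡ 972^2 = 944784 ≡ 940 (mod 1129)
204^8 = (204^4)^2 ≡ 940^2 = 883600 ≡ 722 (mod 1129)
204^16 = (204^8)^2 ≡ 722^2 = 521284 ≡ 815 (mod 1129)
204^30 = 204^16 · 204^8 · 204^4 · 204^2 ≡ 815 · 722 · 940 · 972 ≡ 501 (mod 1129).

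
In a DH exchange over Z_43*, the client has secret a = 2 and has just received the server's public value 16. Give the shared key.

Shared key K = 16^2 mod 43.
16^1 ≡ 16 (mod 43)
16^2 = (16^1)^2 ≡ 16^2 = 256 ≡ 41 (mod 43)

41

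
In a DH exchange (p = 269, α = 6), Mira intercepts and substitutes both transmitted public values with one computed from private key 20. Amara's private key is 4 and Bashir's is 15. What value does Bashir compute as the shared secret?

214

Bashir receives Mira's public value M = 6^20 mod 269 instead of the honest one.
6^1 ≡ 6 (mod 269)
6^2 = (6^1)^2 ≡ 6^2 = 36 ≡ 36 (mod 269)
6^4 = (6^2)^2 ≡ 36^2 = 1296 ≡ 220 (mod 269)
6^8 = (6^4)^2 ≡ 220^2 = 48400 ≡ 249 (mod 269)
6^16 = (6^8)^2 ≡ 249^2 = 62001 ≡ 131 (mod 269)
6^20 = 6^16 · 6^4 ≡ 131 · 220 ≡ 37 (mod 269).
So M = 37. Bashir computes K = M^15 mod 269.
37^1 ≡ 37 (mod 269)
37^2 = (37^1)^2 ≡ 37^2 = 1369 ≡ 24 (mod 269)
37^4 = (37^2)^2 ≡ 24^2 = 576 ≡ 38 (mod 269)
37^8 = (37^4)^2 ≡ 38^2 = 1444 ≡ 99 (mod 269)
37^15 = 37^8 · 37^4 · 37^2 · 37^1 ≡ 99 · 38 · 24 · 37 ≡ 214 (mod 269).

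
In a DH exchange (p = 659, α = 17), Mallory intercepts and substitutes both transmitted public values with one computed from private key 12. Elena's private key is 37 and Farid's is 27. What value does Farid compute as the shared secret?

Farid receives Mallory's public value M = 17^12 mod 659 instead of the honest one.
17^1 ≡ 17 (mod 659)
17^2 = (17^1)^2 ≡ 17^2 = 289 ≡ 289 (mod 659)
17^4 = (17^2)^2 ≡ 289^2 = 83521 ≡ 487 (mod 659)
17^8 = (17^4)^2 ≡ 487^2 = 237169 ≡ 588 (mod 659)
17^12 = 17^8 · 17^4 ≡ 588 · 487 ≡ 350 (mod 659).
So M = 350. Farid computes K = M^27 mod 659.
350^1 ≡ 350 (mod 659)
350^2 = (350^1)^2 ≡ 350^2 = 122500 ≡ 585 (mod 659)
350^4 = (350^2)^2 ≡ 585^2 = 342225 ≡ 204 (mod 659)
350^8 = (350^4)^2 ≡ 204^2 = 41616 ≡ 99 (mod 659)
350^16 = (350^8)^2 ≡ 99^2 = 9801 ≡ 575 (mod 659)
350^27 = 350^16 · 350^8 · 350^2 · 350^1 ≡ 575 · 99 · 585 · 350 ≡ 135 (mod 659).

135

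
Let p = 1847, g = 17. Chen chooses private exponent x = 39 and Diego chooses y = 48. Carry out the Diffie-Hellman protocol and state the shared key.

241

Diego sends B = g^y mod p = 17^48 mod 1847.
17^1 ≡ 17 (mod 1847)
17^2 = (17^1)^2 ≡ 17^2 = 289 ≡ 289 (mod 1847)
17^4 = (17^2)^2 ≡ 289^2 = 83521 ≡ 406 (mod 1847)
17^8 = (17^4)^2 ≡ 406^2 = 164836 ≡ 453 (mod 1847)
17^16 = (17^8)^2 ≡ 453^2 = 205209 ≡ 192 (mod 1847)
17^32 = (17^16)^2 ≡ 192^2 = 36864 ≡ 1771 (mod 1847)
17^48 = 17^32 · 17^16 ≡ 1771 · 192 ≡ 184 (mod 1847).
So B = 184. Chen then computes K = B^x mod p = 184^39 mod 1847.
184^1 ≡ 184 (mod 1847)
184^2 = (184^1)^2 ≡ 184^2 = 33856 ≡ 610 (mod 1847)
184^4 = (184^2)^2 ≡ 610^2 = 372100 ≡ 853 (mod 1847)
184^8 = (184^4)^2 ≡ 853^2 = 727609 ≡ 1738 (mod 1847)
184^16 = (184^8)^2 ≡ 1738^2 = 3020644 ≡ 799 (mod 1847)
184^32 = (184^16)^2 ≡ 799^2 = 638401 ≡ 1186 (mod 1847)
184^39 = 184^32 · 184^4 · 184^2 · 184^1 ≡ 1186 · 853 · 610 · 184 ≡ 241 (mod 1847).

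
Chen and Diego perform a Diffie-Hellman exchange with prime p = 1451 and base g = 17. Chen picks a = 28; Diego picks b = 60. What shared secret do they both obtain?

1348

Diego sends B = g^b mod p = 17^60 mod 1451.
17^1 ≡ 17 (mod 1451)
17^2 = (17^1)^2 ≡ 17^2 = 289 ≡ 289 (mod 1451)
17^4 = (17^2)^2 ≡ 289^2 = 83521 ≡ 814 (mod 1451)
17^8 = (17^4)^2 ≡ 814^2 = 662596 ≡ 940 (mod 1451)
17^16 = (17^8)^2 ≡ 940^2 = 883600 ≡ 1392 (mod 1451)
17^32 = (17^16)^2 ≡ 1392^2 = 1937664 ≡ 579 (mod 1451)
17^60 = 17^32 · 17^16 · 17^8 · 17^4 ≡ 579 · 1392 · 940 · 814 ≡ 1009 (mod 1451).
So B = 1009. Chen then computes K = B^a mod p = 1009^28 mod 1451.
1009^1 ≡ 1009 (mod 1451)
1009^2 = (1009^1)^2 ≡ 1009^2 = 1018081 ≡ 930 (mod 1451)
1009^4 = (1009^2)^2 ≡ 930^2 = 864900 ≡ 104 (mod 1451)
1009^8 = (1009^4)^2 ≡ 104^2 = 10816 ≡ 659 (mod 1451)
1009^16 = (1009^8)^2 ≡ 659^2 = 434281 ≡ 432 (mod 1451)
1009^28 = 1009^16 · 1009^8 · 1009^4 ≡ 432 · 659 · 104 ≡ 1348 (mod 1451).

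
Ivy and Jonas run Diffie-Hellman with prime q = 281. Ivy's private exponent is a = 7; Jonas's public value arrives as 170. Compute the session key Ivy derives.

Shared key K = 170^7 mod 281.
170^1 ≡ 170 (mod 281)
170^2 = (170^1)^2 ≡ 170^2 = 28900 ≡ 238 (mod 281)
170^4 = (170^2)^2 ≡ 238^2 = 56644 ≡ 163 (mod 281)
170^7 = 170^4 · 170^2 · 170^1 ≡ 163 · 238 · 170 ≡ 191 (mod 281).

191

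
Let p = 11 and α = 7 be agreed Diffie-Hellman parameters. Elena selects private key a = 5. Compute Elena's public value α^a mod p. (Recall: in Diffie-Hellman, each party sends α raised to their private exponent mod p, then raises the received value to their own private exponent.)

10

Public value = 7^5 mod 11.
7^1 ≡ 7 (mod 11)
7^2 = (7^1)^2 ≡ 7^2 = 49 ≡ 5 (mod 11)
7^4 = (7^2)^2 ≡ 5^2 = 25 ≡ 3 (mod 11)
7^5 = 7^4 · 7^1 ≡ 3 · 7 ≡ 10 (mod 11).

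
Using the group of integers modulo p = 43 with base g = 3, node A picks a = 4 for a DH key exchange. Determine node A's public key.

38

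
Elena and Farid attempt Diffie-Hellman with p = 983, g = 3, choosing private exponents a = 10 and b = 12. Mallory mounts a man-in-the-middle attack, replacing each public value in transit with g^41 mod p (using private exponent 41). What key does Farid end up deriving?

3

Farid receives Mallory's public value M = 3^41 mod 983 instead of the honest one.
3^1 ≡ 3 (mod 983)
3^2 = (3^1)^2 ≡ 3^2 = 9 ≡ 9 (mod 983)
3^4 = (3^2)^2 ≡ 9^2 = 81 ≡ 81 (mod 983)
3^8 = (3^4)^2 ≡ 81^2 = 6561 ≡ 663 (mod 983)
3^16 = (3^8)^2 ≡ 663^2 = 439569 ≡ 168 (mod 983)
3^32 = (3^16)^2 ≡ 168^2 = 28224 ≡ 700 (mod 983)
3^41 = 3^32 · 3^8 · 3^1 ≡ 700 · 663 · 3 ≡ 372 (mod 983).
So M = 372. Farid computes K = M^12 mod 983.
372^1 ≡ 372 (mod 983)
372^2 = (372^1)^2 ≡ 372^2 = 138384 ≡ 764 (mod 983)
372^4 = (372^2)^2 ≡ 764^2 = 583696 ≡ 777 (mod 983)
372^8 = (372^4)^2 ≡ 777^2 = 603729 ≡ 167 (mod 983)
372^12 = 372^8 · 372^4 ≡ 167 · 777 ≡ 3 (mod 983).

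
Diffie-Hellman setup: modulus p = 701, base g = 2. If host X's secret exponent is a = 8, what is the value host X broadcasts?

Public value = 2^8 (mod 701).
2^1 ≡ 2 (mod 701)
2^2 = (2^1)^2 ≡ 2^2 = 4 ≡ 4 (mod 701)
2^4 = (2^2)^2 ≡ 4^2 = 16 ≡ 16 (mod 701)
2^8 = (2^4)^2 ≡ 16^2 = 256 ≡ 256 (mod 701)

256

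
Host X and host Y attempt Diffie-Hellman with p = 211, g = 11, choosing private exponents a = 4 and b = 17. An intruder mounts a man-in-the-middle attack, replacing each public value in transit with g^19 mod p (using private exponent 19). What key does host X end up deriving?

Host X receives an intruder's public value M = 11^19 mod 211 instead of the honest one.
11^1 ≡ 11 (mod 211)
11^2 = (11^1)^2 ≡ 11^2 = 121 ≡ 121 (mod 211)
11^4 = (11^2)^2 ≡ 121^2 = 14641 ≡ 82 (mod 211)
11^8 = (11^4)^2 ≡ 82^2 = 6724 ≡ 183 (mod 211)
11^16 = (11^8)^2 ≡ 183^2 = 33489 ≡ 151 (mod 211)
11^19 = 11^16 · 11^2 · 11^1 ≡ 151 · 121 · 11 ≡ 109 (mod 211).
So M = 109. Host X computes K = M^4 mod 211.
109^1 ≡ 109 (mod 211)
109^2 = (109^1)^2 ≡ 109^2 = 11881 ≡ 65 (mod 211)
109^4 = (109^2)^2 ≡ 65^2 = 4225 ≡ 5 (mod 211)

5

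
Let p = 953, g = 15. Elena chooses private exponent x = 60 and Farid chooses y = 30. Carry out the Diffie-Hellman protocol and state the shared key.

Farid sends B = g^y mod p = 15^30 mod 953.
15^1 ≡ 15 (mod 953)
15^2 = (15^1)^2 ≡ 15^2 = 225 ≡ 225 (mod 953)
15^4 = (15^2)^2 ≡ 225^2 = 50625 ≡ 116 (mod 953)
15^8 = (15^4)^2 ≡ 116^2 = 13456 ≡ 114 (mod 953)
15^16 = (15^8)^2 ≡ 114^2 = 12996 ≡ 607 (mod 953)
15^30 = 15^16 · 15^8 · 15^4 · 15^2 ≡ 607 · 114 · 116 · 225 ≡ 333 (mod 953).
So B = 333. Elena then computes K = B^x mod p = 333^60 mod 953.
333^1 ≡ 333 (mod 953)
333^2 = (333^1)^2 ≡ 333^2 = 110889 ≡ 341 (mod 953)
333^4 = (333^2)^2 ≡ 341^2 = 116281 ≡ 15 (mod 953)
333^8 = (333^4)^2 ≡ 15^2 = 225 ≡ 225 (mod 953)
333^16 = (333^8)^2 ≡ 225^2 = 50625 ≡ 116 (mod 953)
333^32 = (333^16)^2 ≡ 116^2 = 13456 ≡ 114 (mod 953)
333^60 = 333^32 · 333^16 · 333^8 · 333^4 ≡ 114 · 116 · 225 · 15 ≡ 104 (mod 953).

104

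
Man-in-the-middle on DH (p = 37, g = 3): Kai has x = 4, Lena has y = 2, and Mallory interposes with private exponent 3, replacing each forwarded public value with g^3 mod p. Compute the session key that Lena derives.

Lena receives Mallory's public value M = 3^3 mod 37 instead of the honest one.
3^1 ≡ 3 (mod 37)
3^2 = (3^1)^2 ≡ 3^2 = 9 ≡ 9 (mod 37)
3^3 = 3^2 · 3^1 ≡ 9 · 3 ≡ 27 (mod 37).
So M = 27. Lena computes K = M^2 mod 37.
27^1 ≡ 27 (mod 37)
27^2 = (27^1)^2 ≡ 27^2 = 729 ≡ 26 (mod 37)

26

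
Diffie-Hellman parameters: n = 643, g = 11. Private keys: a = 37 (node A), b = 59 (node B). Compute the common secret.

Node A sends A = g^a mod n = 11^37 mod 643.
11^1 ≡ 11 (mod 643)
11^2 = (11^1)^2 ≡ 11^2 = 121 ≡ 121 (mod 643)
11^4 = (11^2)^2 ≡ 121^2 = 14641 ≡ 495 (mod 643)
11^8 = (11^4)^2 ≡ 495^2 = 245025 ≡ 42 (mod 643)
11^16 = (11^8)^2 ≡ 42^2 = 1764 ≡ 478 (mod 643)
11^32 = (11^16)^2 ≡ 478^2 = 228484 ≡ 219 (mod 643)
11^37 = 11^32 · 11^4 · 11^1 ≡ 219 · 495 · 11 ≡ 333 (mod 643).
So A = 333. Node B then computes K = A^b mod n = 333^59 mod 643.
333^1 ≡ 333 (mod 643)
333^2 = (333^1)^2 ≡ 333^2 = 110889 ≡ 293 (mod 643)
333^4 = (333^2)^2 ≡ 293^2 = 85849 ≡ 330 (mod 643)
333^8 = (333^4)^2 ≡ 330^2 = 108900 ≡ 233 (mod 643)
333^16 = (333^8)^2 ≡ 233^2 = 54289 ≡ 277 (mod 643)
333^32 = (333^16)^2 ≡ 277^2 = 76729 ≡ 212 (mod 643)
333^59 = 333^32 · 333^16 · 333^8 · 333^2 · 333^1 ≡ 212 · 277 · 233 · 293 · 333 ≡ 246 (mod 643).

246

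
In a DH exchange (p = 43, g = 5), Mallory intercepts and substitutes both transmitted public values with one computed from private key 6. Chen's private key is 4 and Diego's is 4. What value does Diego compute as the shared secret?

4

Diego receives Mallory's public value M = 5^6 mod 43 instead of the honest one.
5^1 ≡ 5 (mod 43)
5^2 = (5^1)^2 ≡ 5^2 = 25 ≡ 25 (mod 43)
5^4 = (5^2)^2 ≡ 25^2 = 625 ≡ 23 (mod 43)
5^6 = 5^4 · 5^2 ≡ 23 · 25 ≡ 16 (mod 43).
So M = 16. Diego computes K = M^4 mod 43.
16^1 ≡ 16 (mod 43)
16^2 = (16^1)^2 ≡ 16^2 = 256 ≡ 41 (mod 43)
16^4 = (16^2)^2 ≡ 41^2 = 1681 ≡ 4 (mod 43)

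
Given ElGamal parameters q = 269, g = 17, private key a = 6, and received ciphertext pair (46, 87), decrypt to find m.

Shared mask s = c₁^a mod q = 46^6 mod 269.
46^1 ≡ 46 (mod 269)
46^2 = (46^1)^2 ≡ 46^2 = 2116 ≡ 233 (mod 269)
46^4 = (46^2)^2 ≡ 233^2 = 54289 ≡ 220 (mod 269)
46^6 = 46^4 · 46^2 ≡ 220 · 233 ≡ 150 (mod 269).
So s = 150; s⁻¹ ≡ 217 (mod 269).
m = c₂ · s⁻¹ mod 269 = 87 · 217 mod 269 = 49.

49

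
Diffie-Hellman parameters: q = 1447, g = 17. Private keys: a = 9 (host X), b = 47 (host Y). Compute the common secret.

992

Host Y sends B = g^b mod q = 17^47 mod 1447.
17^1 ≡ 17 (mod 1447)
17^2 = (17^1)^2 ≡ 17^2 = 289 ≡ 289 (mod 1447)
17^4 = (17^2)^2 ≡ 289^2 = 83521 ≡ 1042 (mod 1447)
17^8 = (17^4)^2 ≡ 1042^2 = 1085764 ≡ 514 (mod 1447)
17^16 = (17^8)^2 ≡ 514^2 = 264196 ≡ 842 (mod 1447)
17^32 = (17^16)^2 ≡ 842^2 = 708964 ≡ 1381 (mod 1447)
17^47 = 17^32 · 17^8 · 17^4 · 17^2 · 17^1 ≡ 1381 · 514 · 1042 · 289 · 17 ≡ 306 (mod 1447).
So B = 306. Host X then computes K = B^a mod q = 306^9 mod 1447.
306^1 ≡ 306 (mod 1447)
306^2 = (306^1)^2 ≡ 306^2 = 93636 ≡ 1028 (mod 1447)
306^4 = (306^2)^2 ≡ 1028^2 = 1056784 ≡ 474 (mod 1447)
306^8 = (306^4)^2 ≡ 474^2 = 224676 ≡ 391 (mod 1447)
306^9 = 306^8 · 306^1 ≡ 391 · 306 ≡ 992 (mod 1447).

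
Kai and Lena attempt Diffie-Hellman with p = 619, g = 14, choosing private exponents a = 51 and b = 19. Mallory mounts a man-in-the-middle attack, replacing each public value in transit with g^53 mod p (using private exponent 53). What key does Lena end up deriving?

241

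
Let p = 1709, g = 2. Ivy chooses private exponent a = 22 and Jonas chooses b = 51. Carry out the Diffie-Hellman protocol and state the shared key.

Jonas sends B = g^b mod p = 2^51 mod 1709.
2^1 ≡ 2 (mod 1709)
2^2 = (2^1)^2 ≡ 2^2 = 4 ≡ 4 (mod 1709)
2^4 = (2^2)^2 ≡ 4^2 = 16 ≡ 16 (mod 1709)
2^8 = (2^4)^2 ≡ 16^2 = 256 ≡ 256 (mod 1709)
2^16 = (2^8)^2 ≡ 256^2 = 65536 ≡ 594 (mod 1709)
2^32 = (2^16)^2 ≡ 594^2 = 352836 ≡ 782 (mod 1709)
2^51 = 2^32 · 2^16 · 2^2 · 2^1 ≡ 782 · 594 · 4 · 2 ≡ 698 (mod 1709).
So B = 698. Ivy then computes K = B^a mod p = 698^22 mod 1709.
698^1 ≡ 698 (mod 1709)
698^2 = (698^1)^2 ≡ 698^2 = 487204 ≡ 139 (mod 1709)
698^4 = (698^2)^2 ≡ 139^2 = 19321 ≡ 522 (mod 1709)
698^8 = (698^4)^2 ≡ 522^2 = 272484 ≡ 753 (mod 1709)
698^16 = (698^8)^2 ≡ 753^2 = 567009 ≡ 1330 (mod 1709)
698^22 = 698^16 · 698^4 · 698^2 ≡ 1330 · 522 · 139 ≡ 37 (mod 1709).

37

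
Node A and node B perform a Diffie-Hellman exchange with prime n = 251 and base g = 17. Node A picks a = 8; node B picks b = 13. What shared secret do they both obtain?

Node B sends B = g^b mod n = 17^13 mod 251.
17^1 ≡ 17 (mod 251)
17^2 = (17^1)^2 ≡ 17^2 = 289 ≡ 38 (mod 251)
17^4 = (17^2)^2 ≡ 38^2 = 1444 ≡ 189 (mod 251)
17^8 = (17^4)^2 ≡ 189^2 = 35721 ≡ 79 (mod 251)
17^13 = 17^8 · 17^4 · 17^1 ≡ 79 · 189 · 17 ≡ 66 (mod 251).
So B = 66. Node A then computes K = B^a mod n = 66^8 mod 251.
66^1 ≡ 66 (mod 251)
66^2 = (66^1)^2 ≡ 66^2 = 4356 ≡ 89 (mod 251)
66^4 = (66^2)^2 ≡ 89^2 = 7921 ≡ 140 (mod 251)
66^8 = (66^4)^2 ≡ 140^2 = 19600 ≡ 22 (mod 251)

22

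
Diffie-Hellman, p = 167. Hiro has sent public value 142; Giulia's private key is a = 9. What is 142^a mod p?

74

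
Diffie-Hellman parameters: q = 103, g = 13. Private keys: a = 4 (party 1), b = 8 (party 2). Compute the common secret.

Party 1 sends A = g^a mod q = 13^4 mod 103.
13^1 ≡ 13 (mod 103)
13^2 = (13^1)^2 ≡ 13^2 = 169 ≡ 66 (mod 103)
13^4 = (13^2)^2 ≡ 66^2 = 4356 ≡ 30 (mod 103)
So A = 30. Party 2 then computes K = A^b mod q = 30^8 mod 103.
30^1 ≡ 30 (mod 103)
30^2 = (30^1)^2 ≡ 30^2 = 900 ≡ 76 (mod 103)
30^4 = (30^2)^2 ≡ 76^2 = 5776 ≡ 8 (mod 103)
30^8 = (30^4)^2 ≡ 8^2 = 64 ≡ 64 (mod 103)

64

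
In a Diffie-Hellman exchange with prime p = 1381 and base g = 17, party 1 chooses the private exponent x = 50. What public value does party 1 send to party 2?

717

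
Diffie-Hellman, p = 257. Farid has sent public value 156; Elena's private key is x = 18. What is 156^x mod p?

158

Shared key K = 156^18 mod 257.
156^1 ≡ 156 (mod 257)
156^2 = (156^1)^2 ≡ 156^2 = 24336 ≡ 178 (mod 257)
156^4 = (156^2)^2 ≡ 178^2 = 31684 ≡ 73 (mod 257)
156^8 = (156^4)^2 ≡ 73^2 = 5329 ≡ 189 (mod 257)
156^16 = (156^8)^2 ≡ 189^2 = 35721 ≡ 255 (mod 257)
156^18 = 156^16 · 156^2 ≡ 255 · 178 ≡ 158 (mod 257).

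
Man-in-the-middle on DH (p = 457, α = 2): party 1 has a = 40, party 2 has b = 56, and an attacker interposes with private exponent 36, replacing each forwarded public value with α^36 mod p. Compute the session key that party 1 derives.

Party 1 receives an attacker's public value M = 2^36 mod 457 instead of the honest one.
2^1 ≡ 2 (mod 457)
2^2 = (2^1)^2 ≡ 2^2 = 4 ≡ 4 (mod 457)
2^4 = (2^2)^2 ≡ 4^2 = 16 ≡ 16 (mod 457)
2^8 = (2^4)^2 ≡ 16^2 = 256 ≡ 256 (mod 457)
2^16 = (2^8)^2 ≡ 256^2 = 65536 ≡ 185 (mod 457)
2^32 = (2^16)^2 ≡ 185^2 = 34225 ≡ 407 (mod 457)
2^36 = 2^32 · 2^4 ≡ 407 · 16 ≡ 114 (mod 457).
So M = 114. Party 1 computes K = M^40 mod 457.
114^1 ≡ 114 (mod 457)
114^2 = (114^1)^2 ≡ 114^2 = 12996 ≡ 200 (mod 457)
114^4 = (114^2)^2 ≡ 200^2 = 40000 ≡ 241 (mod 457)
114^8 = (114^4)^2 ≡ 241^2 = 58081 ≡ 42 (mod 457)
114^16 = (114^8)^2 ≡ 42^2 = 1764 ≡ 393 (mod 457)
114^32 = (114^16)^2 ≡ 393^2 = 154449 ≡ 440 (mod 457)
114^40 = 114^32 · 114^8 ≡ 440 · 42 ≡ 200 (mod 457).

200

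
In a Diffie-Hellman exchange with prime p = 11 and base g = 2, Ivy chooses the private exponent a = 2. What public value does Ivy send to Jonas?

4

Public value = 2^2 (mod 11).
2^1 ≡ 2 (mod 11)
2^2 = (2^1)^2 ≡ 2^2 = 4 ≡ 4 (mod 11)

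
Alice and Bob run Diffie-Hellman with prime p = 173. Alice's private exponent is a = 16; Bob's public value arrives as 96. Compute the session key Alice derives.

Shared key K = 96^16 mod 173.
96^1 ≡ 96 (mod 173)
96^2 = (96^1)^2 ≡ 96^2 = 9216 ≡ 47 (mod 173)
96^4 = (96^2)^2 ≡ 47^2 = 2209 ≡ 133 (mod 173)
96^8 = (96^4)^2 ≡ 133^2 = 17689 ≡ 43 (mod 173)
96^16 = (96^8)^2 ≡ 43^2 = 1849 ≡ 119 (mod 173)

119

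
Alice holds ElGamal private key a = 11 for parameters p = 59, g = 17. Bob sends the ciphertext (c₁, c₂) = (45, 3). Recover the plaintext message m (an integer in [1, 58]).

36

Shared mask s = c₁^a mod p = 45^11 mod 59.
45^1 ≡ 45 (mod 59)
45^2 = (45^1)^2 ≡ 45^2 = 2025 ≡ 19 (mod 59)
45^4 = (45^2)^2 ≡ 19^2 = 361 ≡ 7 (mod 59)
45^8 = (45^4)^2 ≡ 7^2 = 49 ≡ 49 (mod 59)
45^11 = 45^8 · 45^2 · 45^1 ≡ 49 · 19 · 45 ≡ 5 (mod 59).
So s = 5; s⁻¹ ≡ 12 (mod 59).
m = c₂ · s⁻¹ mod 59 = 3 · 12 mod 59 = 36.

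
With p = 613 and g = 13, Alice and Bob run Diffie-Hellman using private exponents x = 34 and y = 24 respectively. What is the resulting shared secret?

65

Bob sends B = g^y mod p = 13^24 mod 613.
13^1 ≡ 13 (mod 613)
13^2 = (13^1)^2 ≡ 13^2 = 169 ≡ 169 (mod 613)
13^4 = (13^2)^2 ≡ 169^2 = 28561 ≡ 363 (mod 613)
13^8 = (13^4)^2 ≡ 363^2 = 131769 ≡ 587 (mod 613)
13^16 = (13^8)^2 ≡ 587^2 = 344569 ≡ 63 (mod 613)
13^24 = 13^16 · 13^8 ≡ 63 · 587 ≡ 201 (mod 613).
So B = 201. Alice then computes K = B^x mod p = 201^34 mod 613.
201^1 ≡ 201 (mod 613)
201^2 = (201^1)^2 ≡ 201^2 = 40401 ≡ 556 (mod 613)
201^4 = (201^2)^2 ≡ 556^2 = 309136 ≡ 184 (mod 613)
201^8 = (201^4)^2 ≡ 184^2 = 33856 ≡ 141 (mod 613)
201^16 = (201^8)^2 ≡ 141^2 = 19881 ≡ 265 (mod 613)
201^32 = (201^16)^2 ≡ 265^2 = 70225 ≡ 343 (mod 613)
201^34 = 201^32 · 201^2 ≡ 343 · 556 ≡ 65 (mod 613).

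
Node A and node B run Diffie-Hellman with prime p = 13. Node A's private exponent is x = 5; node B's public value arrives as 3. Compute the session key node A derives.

Shared key K = 3^5 mod 13.
3^1 ≡ 3 (mod 13)
3^2 = (3^1)^2 ≡ 3^2 = 9 ≡ 9 (mod 13)
3^4 = (3^2)^2 ≡ 9^2 = 81 ≡ 3 (mod 13)
3^5 = 3^4 · 3^1 ≡ 3 · 3 ≡ 9 (mod 13).

9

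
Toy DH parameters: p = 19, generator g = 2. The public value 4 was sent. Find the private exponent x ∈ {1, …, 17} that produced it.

Try successive powers of 2 modulo 19:
2^1 ≡ 2
2^2 ≡ 4
Found: x = 2.

2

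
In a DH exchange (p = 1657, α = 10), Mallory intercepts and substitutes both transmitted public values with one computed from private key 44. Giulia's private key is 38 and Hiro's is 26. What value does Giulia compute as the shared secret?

843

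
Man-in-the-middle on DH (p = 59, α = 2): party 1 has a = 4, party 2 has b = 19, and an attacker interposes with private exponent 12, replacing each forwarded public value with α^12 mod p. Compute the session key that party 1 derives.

Party 1 receives an attacker's public value M = 2^12 mod 59 instead of the honest one.
2^1 ≡ 2 (mod 59)
2^2 = (2^1)^2 ≡ 2^2 = 4 ≡ 4 (mod 59)
2^4 = (2^2)^2 ≡ 4^2 = 16 ≡ 16 (mod 59)
2^8 = (2^4)^2 ≡ 16^2 = 256 ≡ 20 (mod 59)
2^12 = 2^8 · 2^4 ≡ 20 · 16 ≡ 25 (mod 59).
So M = 25. Party 1 computes K = M^4 mod 59.
25^1 ≡ 25 (mod 59)
25^2 = (25^1)^2 ≡ 25^2 = 625 ≡ 35 (mod 59)
25^4 = (25^2)^2 ≡ 35^2 = 1225 ≡ 45 (mod 59)

45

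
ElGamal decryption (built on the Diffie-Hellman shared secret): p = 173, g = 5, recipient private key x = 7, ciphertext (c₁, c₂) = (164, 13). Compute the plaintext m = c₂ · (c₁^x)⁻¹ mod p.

Shared mask s = c₁^x mod p = 164^7 mod 173.
164^1 ≡ 164 (mod 173)
164^2 = (164^1)^2 ≡ 164^2 = 26896 ≡ 81 (mod 173)
164^4 = (164^2)^2 ≡ 81^2 = 6561 ≡ 160 (mod 173)
164^7 = 164^4 · 164^2 · 164^1 ≡ 160 · 81 · 164 ≡ 135 (mod 173).
So s = 135; s⁻¹ ≡ 132 (mod 173).
m = c₂ · s⁻¹ mod 173 = 13 · 132 mod 173 = 159.

159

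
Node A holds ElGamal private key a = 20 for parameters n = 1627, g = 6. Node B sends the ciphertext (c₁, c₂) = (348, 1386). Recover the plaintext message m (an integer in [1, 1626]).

Shared mask s = c₁^a mod n = 348^20 mod 1627.
348^1 ≡ 348 (mod 1627)
348^2 = (348^1)^2 ≡ 348^2 = 121104 ≡ 706 (mod 1627)
348^4 = (348^2)^2 ≡ 706^2 = 498436 ≡ 574 (mod 1627)
348^8 = (348^4)^2 ≡ 574^2 = 329476 ≡ 822 (mod 1627)
348^16 = (348^8)^2 ≡ 822^2 = 675684 ≡ 479 (mod 1627)
348^20 = 348^16 · 348^4 ≡ 479 · 574 ≡ 1610 (mod 1627).
So s = 1610; s⁻¹ ≡ 957 (mod 1627).
m = c₂ · s⁻¹ mod 1627 = 1386 · 957 mod 1627 = 397.

397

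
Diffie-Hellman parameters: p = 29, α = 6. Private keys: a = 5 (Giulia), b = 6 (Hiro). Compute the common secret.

7

Hiro sends B = α^b mod p = 6^6 mod 29.
6^1 ≡ 6 (mod 29)
6^2 = (6^1)^2 ≡ 6^2 = 36 ≡ 7 (mod 29)
6^4 = (6^2)^2 ≡ 7^2 = 49 ≡ 20 (mod 29)
6^6 = 6^4 · 6^2 ≡ 20 · 7 ≡ 24 (mod 29).
So B = 24. Giulia then computes K = B^a mod p = 24^5 mod 29.
24^1 ≡ 24 (mod 29)
24^2 = (24^1)^2 ≡ 24^2 = 576 ≡ 25 (mod 29)
24^4 = (24^2)^2 ≡ 25^2 = 625 ≡ 16 (mod 29)
24^5 = 24^4 · 24^1 ≡ 16 · 24 ≡ 7 (mod 29).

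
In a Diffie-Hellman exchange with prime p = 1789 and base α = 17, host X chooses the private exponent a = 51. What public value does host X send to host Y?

1473

Public value = 17^51 mod 1789.
17^1 ≡ 17 (mod 1789)
17^2 = (17^1)^2 ≡ 17^2 = 289 ≡ 289 (mod 1789)
17^4 = (17^2)^2 ≡ 289^2 = 83521 ≡ 1227 (mod 1789)
17^8 = (17^4)^2 ≡ 1227^2 = 1505529 ≡ 980 (mod 1789)
17^16 = (17^8)^2 ≡ 980^2 = 960400 ≡ 1496 (mod 1789)
17^32 = (17^16)^2 ≡ 1496^2 = 2238016 ≡ 1766 (mod 1789)
17^51 = 17^32 · 17^16 · 17^2 · 17^1 ≡ 1766 · 1496 · 289 · 17 ≡ 1473 (mod 1789).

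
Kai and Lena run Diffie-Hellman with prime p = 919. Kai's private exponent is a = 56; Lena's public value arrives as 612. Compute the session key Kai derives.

128

Shared key K = 612^56 mod 919.
612^1 ≡ 612 (mod 919)
612^2 = (612^1)^2 ≡ 612^2 = 374544 ≡ 511 (mod 919)
612^4 = (612^2)^2 ≡ 511^2 = 261121 ≡ 125 (mod 919)
612^8 = (612^4)^2 ≡ 125^2 = 15625 ≡ 2 (mod 919)
612^16 = (612^8)^2 ≡ 2^2 = 4 ≡ 4 (mod 919)
612^32 = (612^16)^2 ≡ 4^2 = 16 ≡ 16 (mod 919)
612^56 = 612^32 · 612^16 · 612^8 ≡ 16 · 4 · 2 ≡ 128 (mod 919).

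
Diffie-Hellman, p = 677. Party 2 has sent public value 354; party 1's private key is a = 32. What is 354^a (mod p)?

Shared key K = 354^32 mod 677.
354^1 ≡ 354 (mod 677)
354^2 = (354^1)^2 ≡ 354^2 = 125316 ≡ 71 (mod 677)
354^4 = (354^2)^2 ≡ 71^2 = 5041 ≡ 302 (mod 677)
354^8 = (354^4)^2 ≡ 302^2 = 91204 ≡ 486 (mod 677)
354^16 = (354^8)^2 ≡ 486^2 = 236196 ≡ 600 (mod 677)
354^32 = (354^16)^2 ≡ 600^2 = 360000 ≡ 513 (mod 677)

513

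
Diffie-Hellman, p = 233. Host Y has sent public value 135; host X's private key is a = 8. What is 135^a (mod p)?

46

Shared key K = 135^8 mod 233.
135^1 ≡ 135 (mod 233)
135^2 = (135^1)^2 ≡ 135^2 = 18225 ≡ 51 (mod 233)
135^4 = (135^2)^2 ≡ 51^2 = 2601 ≡ 38 (mod 233)
135^8 = (135^4)^2 ≡ 38^2 = 1444 ≡ 46 (mod 233)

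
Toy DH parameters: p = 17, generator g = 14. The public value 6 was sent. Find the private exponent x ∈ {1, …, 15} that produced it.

7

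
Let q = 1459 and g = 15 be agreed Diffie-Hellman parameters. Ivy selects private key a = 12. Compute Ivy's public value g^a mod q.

1174

Public value = 15^12 mod 1459.
15^1 ≡ 15 (mod 1459)
15^2 = (15^1)^2 ≡ 15^2 = 225 ≡ 225 (mod 1459)
15^4 = (15^2)^2 ≡ 225^2 = 50625 ≡ 1019 (mod 1459)
15^8 = (15^4)^2 ≡ 1019^2 = 1038361 ≡ 1012 (mod 1459)
15^12 = 15^8 · 15^4 ≡ 1012 · 1019 ≡ 1174 (mod 1459).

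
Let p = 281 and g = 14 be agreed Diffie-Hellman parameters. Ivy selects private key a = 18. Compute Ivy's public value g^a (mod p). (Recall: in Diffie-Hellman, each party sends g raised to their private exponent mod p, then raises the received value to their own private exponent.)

Public value = 14^18 (mod 281).
14^1 ≡ 14 (mod 281)
14^2 = (14^1)^2 ≡ 14^2 = 196 ≡ 196 (mod 281)
14^4 = (14^2)^2 ≡ 196^2 = 38416 ≡ 200 (mod 281)
14^8 = (14^4)^2 ≡ 200^2 = 40000 ≡ 98 (mod 281)
14^16 = (14^8)^2 ≡ 98^2 = 9604 ≡ 50 (mod 281)
14^18 = 14^16 · 14^2 ≡ 50 · 196 ≡ 246 (mod 281).

246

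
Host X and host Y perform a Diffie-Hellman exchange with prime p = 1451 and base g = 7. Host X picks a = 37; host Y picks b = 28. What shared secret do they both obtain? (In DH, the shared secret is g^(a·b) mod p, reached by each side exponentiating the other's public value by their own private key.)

Host Y sends B = g^b mod p = 7^28 mod 1451.
7^1 ≡ 7 (mod 1451)
7^2 = (7^1)^2 ≡ 7^2 = 49 ≡ 49 (mod 1451)
7^4 = (7^2)^2 ≡ 49^2 = 2401 ≡ 950 (mod 1451)
7^8 = (7^4)^2 ≡ 950^2 = 902500 ≡ 1429 (mod 1451)
7^16 = (7^8)^2 ≡ 1429^2 = 2042041 ≡ 484 (mod 1451)
7^28 = 7^16 · 7^8 · 7^4 ≡ 484 · 1429 · 950 ≡ 772 (mod 1451).
So B = 772. Host X then computes K = B^a mod p = 772^37 mod 1451.
772^1 ≡ 772 (mod 1451)
772^2 = (772^1)^2 ≡ 772^2 = 595984 ≡ 1074 (mod 1451)
772^4 = (772^2)^2 ≡ 1074^2 = 1153476 ≡ 1382 (mod 1451)
772^8 = (772^4)^2 ≡ 1382^2 = 1909924 ≡ 408 (mod 1451)
772^16 = (772^8)^2 ≡ 408^2 = 166464 ≡ 1050 (mod 1451)
772^32 = (772^16)^2 ≡ 1050^2 = 1102500 ≡ 1191 (mod 1451)
772^37 = 772^32 · 772^4 · 772^1 ≡ 1191 · 1382 · 772 ≡ 1336 (mod 1451).

1336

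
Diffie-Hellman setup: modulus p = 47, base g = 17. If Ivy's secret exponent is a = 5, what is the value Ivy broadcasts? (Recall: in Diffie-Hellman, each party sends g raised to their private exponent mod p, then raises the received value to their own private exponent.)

Public value = 17^5 (mod 47).
17^1 ≡ 17 (mod 47)
17^2 = (17^1)^2 ≡ 17^2 = 289 ≡ 7 (mod 47)
17^4 = (17^2)^2 ≡ 7^2 = 49 ≡ 2 (mod 47)
17^5 = 17^4 · 17^1 ≡ 2 · 17 ≡ 34 (mod 47).

34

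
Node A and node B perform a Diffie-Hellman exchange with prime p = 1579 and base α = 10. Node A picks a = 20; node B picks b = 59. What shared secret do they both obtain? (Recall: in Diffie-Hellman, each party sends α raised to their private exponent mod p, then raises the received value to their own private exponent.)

437

Node A sends A = α^a mod p = 10^20 mod 1579.
10^1 ≡ 10 (mod 1579)
10^2 = (10^1)^2 ≡ 10^2 = 100 ≡ 100 (mod 1579)
10^4 = (10^2)^2 ≡ 100^2 = 10000 ≡ 526 (mod 1579)
10^8 = (10^4)^2 ≡ 526^2 = 276676 ≡ 351 (mod 1579)
10^16 = (10^8)^2 ≡ 351^2 = 123201 ≡ 39 (mod 1579)
10^20 = 10^16 · 10^4 ≡ 39 · 526 ≡ 1566 (mod 1579).
So A = 1566. Node B then computes K = A^b mod p = 1566^59 mod 1579.
1566^1 ≡ 1566 (mod 1579)
1566^2 = (1566^1)^2 ≡ 1566^2 = 2452356 ≡ 169 (mod 1579)
1566^4 = (1566^2)^2 ≡ 169^2 = 28561 ≡ 139 (mod 1579)
1566^8 = (1566^4)^2 ≡ 139^2 = 19321 ≡ 373 (mod 1579)
1566^16 = (1566^8)^2 ≡ 373^2 = 139129 ≡ 177 (mod 1579)
1566^32 = (1566^16)^2 ≡ 177^2 = 31329 ≡ 1328 (mod 1579)
1566^59 = 1566^32 · 1566^16 · 1566^8 · 1566^2 · 1566^1 ≡ 1328 · 177 · 373 · 169 · 1566 ≡ 437 (mod 1579).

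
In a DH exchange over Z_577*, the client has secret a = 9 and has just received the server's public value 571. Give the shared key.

186

Shared key K = 571^9 mod 577.
571^1 ≡ 571 (mod 577)
571^2 = (571^1)^2 ≡ 571^2 = 326041 ≡ 36 (mod 577)
571^4 = (571^2)^2 ≡ 36^2 = 1296 ≡ 142 (mod 577)
571^8 = (571^4)^2 ≡ 142^2 = 20164 ≡ 546 (mod 577)
571^9 = 571^8 · 571^1 ≡ 546 · 571 ≡ 186 (mod 577).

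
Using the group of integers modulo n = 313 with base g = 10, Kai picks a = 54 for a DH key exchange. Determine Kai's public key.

216

Public value = 10^54 (mod 313).
10^1 ≡ 10 (mod 313)
10^2 = (10^1)^2 ≡ 10^2 = 100 ≡ 100 (mod 313)
10^4 = (10^2)^2 ≡ 100^2 = 10000 ≡ 297 (mod 313)
10^8 = (10^4)^2 ≡ 297^2 = 88209 ≡ 256 (mod 313)
10^16 = (10^8)^2 ≡ 256^2 = 65536 ≡ 119 (mod 313)
10^32 = (10^16)^2 ≡ 119^2 = 14161 ≡ 76 (mod 313)
10^54 = 10^32 · 10^16 · 10^4 · 10^2 ≡ 76 · 119 · 297 · 100 ≡ 216 (mod 313).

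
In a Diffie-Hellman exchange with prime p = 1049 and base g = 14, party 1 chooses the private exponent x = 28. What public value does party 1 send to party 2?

106

Public value = 14^28 mod 1049.
14^1 ≡ 14 (mod 1049)
14^2 = (14^1)^2 ≡ 14^2 = 196 ≡ 196 (mod 1049)
14^4 = (14^2)^2 ≡ 196^2 = 38416 ≡ 652 (mod 1049)
14^8 = (14^4)^2 ≡ 652^2 = 425104 ≡ 259 (mod 1049)
14^16 = (14^8)^2 ≡ 259^2 = 67081 ≡ 994 (mod 1049)
14^28 = 14^16 · 14^8 · 14^4 ≡ 994 · 259 · 652 ≡ 106 (mod 1049).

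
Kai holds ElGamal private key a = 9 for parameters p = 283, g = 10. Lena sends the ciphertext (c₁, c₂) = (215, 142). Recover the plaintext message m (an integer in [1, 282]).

19

Shared mask s = c₁^a mod p = 215^9 mod 283.
215^1 ≡ 215 (mod 283)
215^2 = (215^1)^2 ≡ 215^2 = 46225 ≡ 96 (mod 283)
215^4 = (215^2)^2 ≡ 96^2 = 9216 ≡ 160 (mod 283)
215^8 = (215^4)^2 ≡ 160^2 = 25600 ≡ 130 (mod 283)
215^9 = 215^8 · 215^1 ≡ 130 · 215 ≡ 216 (mod 283).
So s = 216; s⁻¹ ≡ 38 (mod 283).
m = c₂ · s⁻¹ mod 283 = 142 · 38 mod 283 = 19.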